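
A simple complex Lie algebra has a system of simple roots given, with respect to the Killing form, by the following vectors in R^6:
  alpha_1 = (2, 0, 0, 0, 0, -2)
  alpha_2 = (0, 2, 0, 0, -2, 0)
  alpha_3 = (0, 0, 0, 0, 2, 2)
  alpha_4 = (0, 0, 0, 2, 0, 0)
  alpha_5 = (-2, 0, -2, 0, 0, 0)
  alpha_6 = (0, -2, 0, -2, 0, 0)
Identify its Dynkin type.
Compute the Cartan integers a_ij = 2(alpha_i, alpha_j)/(alpha_j, alpha_j); the resulting 6x6 Cartan matrix is
[[2, 0, -1, 0, -1, 0], [0, 2, -1, 0, 0, -1], [-1, -1, 2, 0, 0, 0], [0, 0, 0, 2, 0, -1], [-1, 0, 0, 0, 2, 0], [0, -1, 0, -2, 0, 2]].
The roots have two lengths (squared-length ratio 2:1); the short ones are alpha_{4}. The associated Dynkin diagram is a chain of 6 nodes with a double edge at one end; the terminal node there is the unique short simple root (B_6), so the type is B_6 (the algebra so(13)).

B_6 (so(13))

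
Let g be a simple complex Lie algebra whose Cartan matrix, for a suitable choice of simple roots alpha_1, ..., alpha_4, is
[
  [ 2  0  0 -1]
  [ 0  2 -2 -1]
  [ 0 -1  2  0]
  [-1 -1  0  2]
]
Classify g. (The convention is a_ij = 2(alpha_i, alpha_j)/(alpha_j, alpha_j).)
The matrix has rank 4 with 2's on the diagonal. Reading the off-diagonal entries as Dynkin edges (a single edge where a_ij = a_ji = -1; a double or triple edge where a_ij * a_ji = 2 or 3), the diagram is a chain of 4 nodes with a double edge at one end; the terminal node there is the unique short simple root (B_4). One simple-root ordering that puts it in standard form is (alpha_1, alpha_4, alpha_2, alpha_3). So the algebra is type B_4, i.e. so(9).

B_4 (so(9))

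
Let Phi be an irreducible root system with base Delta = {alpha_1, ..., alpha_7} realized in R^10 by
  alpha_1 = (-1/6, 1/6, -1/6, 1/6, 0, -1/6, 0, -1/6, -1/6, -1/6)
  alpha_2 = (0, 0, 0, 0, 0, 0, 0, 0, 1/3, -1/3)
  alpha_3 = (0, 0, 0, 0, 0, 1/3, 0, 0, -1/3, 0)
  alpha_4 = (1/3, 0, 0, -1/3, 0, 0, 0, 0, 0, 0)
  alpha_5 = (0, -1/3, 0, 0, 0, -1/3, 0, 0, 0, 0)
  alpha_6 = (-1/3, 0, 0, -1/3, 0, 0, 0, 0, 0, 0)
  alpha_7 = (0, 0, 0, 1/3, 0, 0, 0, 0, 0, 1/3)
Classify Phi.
E_7

Compute the Cartan integers a_ij = 2(alpha_i, alpha_j)/(alpha_j, alpha_j); the resulting 7x7 Cartan matrix is
[[2, 0, 0, -1, 0, 0, 0], [0, 2, -1, 0, 0, 0, -1], [0, -1, 2, 0, -1, 0, 0], [-1, 0, 0, 2, 0, 0, -1], [0, 0, -1, 0, 2, 0, 0], [0, 0, 0, 0, 0, 2, -1], [0, -1, 0, -1, 0, -1, 2]].
All simple roots have the same length, so the diagram is simply laced. The associated Dynkin diagram is a chain of 6 nodes with one extra node attached to the third node from one end (E_7), so the type is E_7.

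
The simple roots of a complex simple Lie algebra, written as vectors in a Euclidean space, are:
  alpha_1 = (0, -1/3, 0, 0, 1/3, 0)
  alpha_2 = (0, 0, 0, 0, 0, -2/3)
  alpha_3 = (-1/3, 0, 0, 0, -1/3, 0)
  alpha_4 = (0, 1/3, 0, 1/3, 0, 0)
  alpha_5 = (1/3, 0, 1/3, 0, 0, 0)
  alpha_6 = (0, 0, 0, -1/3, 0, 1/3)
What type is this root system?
C_6 (sp(12))

Compute the Cartan integers a_ij = 2(alpha_i, alpha_j)/(alpha_j, alpha_j); the resulting 6x6 Cartan matrix is
[[2, 0, -1, -1, 0, 0], [0, 2, 0, 0, 0, -2], [-1, 0, 2, 0, -1, 0], [-1, 0, 0, 2, 0, -1], [0, 0, -1, 0, 2, 0], [0, -1, 0, -1, 0, 2]].
The roots have two lengths (squared-length ratio 2:1); the short ones are alpha_{1,3,4,5,6}. The associated Dynkin diagram is a chain of 6 nodes with a double edge at one end; the terminal node there is the unique long simple root (C_6), so the type is C_6 (the algebra sp(12)).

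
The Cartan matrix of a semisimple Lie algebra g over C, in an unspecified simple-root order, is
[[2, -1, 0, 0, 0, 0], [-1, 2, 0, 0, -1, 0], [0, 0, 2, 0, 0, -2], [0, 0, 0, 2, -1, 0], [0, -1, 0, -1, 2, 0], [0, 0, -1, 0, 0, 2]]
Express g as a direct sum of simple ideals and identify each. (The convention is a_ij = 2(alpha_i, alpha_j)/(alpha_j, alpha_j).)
The diagram associated to this matrix has two connected components: the simple roots {alpha_1, alpha_2, alpha_4, alpha_5} form a chain of 4 nodes with single edges (A_4), and {alpha_3, alpha_6} form a chain of 2 nodes with a double edge at one end; the terminal node there is the unique short simple root (B_2). A semisimple Lie algebra decomposes uniquely as the direct sum of simple ideals, one per connected component of its Dynkin diagram, so g ≅ A_4 ⊕ B_2 (dimension 24 + 10 = 34).

A4 + B2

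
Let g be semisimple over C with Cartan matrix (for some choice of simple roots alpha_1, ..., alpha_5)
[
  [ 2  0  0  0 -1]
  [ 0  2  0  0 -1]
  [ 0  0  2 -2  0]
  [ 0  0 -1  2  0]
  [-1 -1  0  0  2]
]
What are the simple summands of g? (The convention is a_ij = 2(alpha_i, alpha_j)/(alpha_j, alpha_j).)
A3 ⊕ B2

The diagram associated to this matrix has two connected components: the simple roots {alpha_1, alpha_2, alpha_5} form a chain of 3 nodes with single edges (A_3), and {alpha_3, alpha_4} form a chain of 2 nodes with a double edge at one end; the terminal node there is the unique short simple root (B_2). A semisimple Lie algebra decomposes uniquely as the direct sum of simple ideals, one per connected component of its Dynkin diagram, so g ≅ A_3 ⊕ B_2 (dimension 15 + 10 = 25).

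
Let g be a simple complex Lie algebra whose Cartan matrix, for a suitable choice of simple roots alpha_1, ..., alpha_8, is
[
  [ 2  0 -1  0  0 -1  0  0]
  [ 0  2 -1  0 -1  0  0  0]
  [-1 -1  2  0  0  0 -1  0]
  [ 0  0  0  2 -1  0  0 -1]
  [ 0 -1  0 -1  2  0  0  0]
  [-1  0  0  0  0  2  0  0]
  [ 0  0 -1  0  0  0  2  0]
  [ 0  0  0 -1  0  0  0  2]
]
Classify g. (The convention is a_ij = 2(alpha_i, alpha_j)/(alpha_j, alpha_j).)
The matrix has rank 8 with 2's on the diagonal. Reading the off-diagonal entries as Dynkin edges (a single edge where a_ij = a_ji = -1; a double or triple edge where a_ij * a_ji = 2 or 3), the diagram is a chain of 7 nodes with one extra node attached to the third node from one end (E_8). One simple-root ordering that puts it in standard form is (alpha_6, alpha_7, alpha_1, alpha_3, alpha_2, alpha_5, alpha_4, alpha_8). So the algebra is type E_8.

E_8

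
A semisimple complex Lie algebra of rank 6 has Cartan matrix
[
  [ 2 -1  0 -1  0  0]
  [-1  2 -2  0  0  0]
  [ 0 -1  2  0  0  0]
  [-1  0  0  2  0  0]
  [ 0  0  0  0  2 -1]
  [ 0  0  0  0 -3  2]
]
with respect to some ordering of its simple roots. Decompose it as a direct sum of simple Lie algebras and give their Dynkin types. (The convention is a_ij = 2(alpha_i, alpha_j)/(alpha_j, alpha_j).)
The diagram associated to this matrix has two connected components: the simple roots {alpha_1, alpha_2, alpha_3, alpha_4} form a chain of 4 nodes with a double edge at one end; the terminal node there is the unique short simple root (B_4), and {alpha_5, alpha_6} form two nodes joined by a triple edge (G_2). A semisimple Lie algebra decomposes uniquely as the direct sum of simple ideals, one per connected component of its Dynkin diagram, so g ≅ B_4 ⊕ G_2 (dimension 36 + 14 = 50).

B_4 + G_2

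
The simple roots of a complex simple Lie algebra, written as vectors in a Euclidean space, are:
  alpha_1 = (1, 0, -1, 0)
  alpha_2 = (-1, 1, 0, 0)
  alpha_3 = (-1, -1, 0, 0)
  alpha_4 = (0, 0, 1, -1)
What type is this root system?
Compute the Cartan integers a_ij = 2(alpha_i, alpha_j)/(alpha_j, alpha_j); the resulting 4x4 Cartan matrix is
[[2, -1, -1, -1], [-1, 2, 0, 0], [-1, 0, 2, 0], [-1, 0, 0, 2]].
All simple roots have the same length, so the diagram is simply laced. The associated Dynkin diagram is a chain of 2 nodes with a fork of two nodes at one end (D_4), so the type is D_4 (the algebra so(8)).

D_4 (so(8))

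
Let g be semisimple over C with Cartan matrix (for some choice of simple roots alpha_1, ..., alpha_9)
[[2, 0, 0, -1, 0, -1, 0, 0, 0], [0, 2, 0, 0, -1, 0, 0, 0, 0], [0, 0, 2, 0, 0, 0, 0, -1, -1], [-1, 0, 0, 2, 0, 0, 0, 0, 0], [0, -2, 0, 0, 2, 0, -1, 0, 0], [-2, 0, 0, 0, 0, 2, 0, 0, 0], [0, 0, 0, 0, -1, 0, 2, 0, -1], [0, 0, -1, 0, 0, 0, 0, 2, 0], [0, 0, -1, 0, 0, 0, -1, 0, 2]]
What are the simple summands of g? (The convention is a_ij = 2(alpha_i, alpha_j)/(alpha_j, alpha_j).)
B_6 (so(13)) + C_3 (sp(6))

The diagram associated to this matrix has two connected components: the simple roots {alpha_2, alpha_3, alpha_5, alpha_7, alpha_8, alpha_9} form a chain of 6 nodes with a double edge at one end; the terminal node there is the unique short simple root (B_6), and {alpha_1, alpha_4, alpha_6} form a chain of 3 nodes with a double edge at one end; the terminal node there is the unique long simple root (C_3). A semisimple Lie algebra decomposes uniquely as the direct sum of simple ideals, one per connected component of its Dynkin diagram, so g ≅ B_6 ⊕ C_3 (dimension 78 + 21 = 99).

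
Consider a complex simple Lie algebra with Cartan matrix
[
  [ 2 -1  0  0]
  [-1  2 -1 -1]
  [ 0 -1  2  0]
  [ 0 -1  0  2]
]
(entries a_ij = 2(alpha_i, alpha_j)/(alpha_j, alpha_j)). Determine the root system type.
D4

The matrix has rank 4 with 2's on the diagonal. Reading the off-diagonal entries as Dynkin edges (a single edge where a_ij = a_ji = -1; a double or triple edge where a_ij * a_ji = 2 or 3), the diagram is a chain of 2 nodes with a fork of two nodes at one end (D_4). One simple-root ordering that puts it in standard form is (alpha_3, alpha_2, alpha_4, alpha_1). So the algebra is type D_4, i.e. so(8).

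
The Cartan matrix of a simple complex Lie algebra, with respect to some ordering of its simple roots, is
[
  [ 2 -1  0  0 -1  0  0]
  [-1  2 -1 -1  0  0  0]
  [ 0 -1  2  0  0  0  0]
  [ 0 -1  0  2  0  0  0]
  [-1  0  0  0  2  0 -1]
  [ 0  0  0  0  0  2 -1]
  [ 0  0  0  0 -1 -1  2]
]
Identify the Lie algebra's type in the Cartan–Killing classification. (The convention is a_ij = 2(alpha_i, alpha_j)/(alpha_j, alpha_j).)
The matrix has rank 7 with 2's on the diagonal. Reading the off-diagonal entries as Dynkin edges (a single edge where a_ij = a_ji = -1; a double or triple edge where a_ij * a_ji = 2 or 3), the diagram is a chain of 5 nodes with a fork of two nodes at one end (D_7). One simple-root ordering that puts it in standard form is (alpha_6, alpha_7, alpha_5, alpha_1, alpha_2, alpha_3, alpha_4). So the algebra is type D_7, i.e. so(14).

D7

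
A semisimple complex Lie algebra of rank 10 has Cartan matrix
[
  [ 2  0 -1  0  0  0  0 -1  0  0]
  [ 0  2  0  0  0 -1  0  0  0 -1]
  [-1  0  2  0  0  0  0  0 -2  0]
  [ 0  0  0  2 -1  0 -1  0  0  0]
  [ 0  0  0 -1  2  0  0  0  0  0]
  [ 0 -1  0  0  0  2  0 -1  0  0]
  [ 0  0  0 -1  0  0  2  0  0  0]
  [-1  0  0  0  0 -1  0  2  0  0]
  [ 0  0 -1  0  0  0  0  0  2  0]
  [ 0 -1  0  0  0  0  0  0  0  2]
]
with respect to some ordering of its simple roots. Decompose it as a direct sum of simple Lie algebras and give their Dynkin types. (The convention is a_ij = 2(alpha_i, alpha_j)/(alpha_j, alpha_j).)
The diagram associated to this matrix has two connected components: the simple roots {alpha_4, alpha_5, alpha_7} form a chain of 3 nodes with single edges (A_3), and {alpha_1, alpha_2, alpha_3, alpha_6, alpha_8, alpha_9, alpha_10} form a chain of 7 nodes with a double edge at one end; the terminal node there is the unique short simple root (B_7). A semisimple Lie algebra decomposes uniquely as the direct sum of simple ideals, one per connected component of its Dynkin diagram, so g ≅ A_3 ⊕ B_7 (dimension 15 + 105 = 120).

type A_3 + type B_7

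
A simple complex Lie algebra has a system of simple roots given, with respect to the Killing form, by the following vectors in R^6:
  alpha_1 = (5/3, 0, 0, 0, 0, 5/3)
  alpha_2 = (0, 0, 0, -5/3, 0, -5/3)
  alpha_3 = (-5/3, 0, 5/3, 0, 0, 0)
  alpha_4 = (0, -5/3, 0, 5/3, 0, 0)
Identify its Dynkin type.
Compute the Cartan integers a_ij = 2(alpha_i, alpha_j)/(alpha_j, alpha_j); the resulting 4x4 Cartan matrix is
[[2, -1, -1, 0], [-1, 2, 0, -1], [-1, 0, 2, 0], [0, -1, 0, 2]].
All simple roots have the same length, so the diagram is simply laced. The associated Dynkin diagram is a chain of 4 nodes with single edges (A_4), so the type is A_4 (the algebra sl(5)).

A4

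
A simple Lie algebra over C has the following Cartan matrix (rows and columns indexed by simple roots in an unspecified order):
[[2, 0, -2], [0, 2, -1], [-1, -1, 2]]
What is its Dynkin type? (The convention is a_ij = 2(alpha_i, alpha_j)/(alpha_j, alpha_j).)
The matrix has rank 3 with 2's on the diagonal. Reading the off-diagonal entries as Dynkin edges (a single edge where a_ij = a_ji = -1; a double or triple edge where a_ij * a_ji = 2 or 3), the diagram is a chain of 3 nodes with a double edge at one end; the terminal node there is the unique long simple root (C_3). One simple-root ordering that puts it in standard form is (alpha_2, alpha_3, alpha_1). So the algebra is type C_3, i.e. sp(6).

C_3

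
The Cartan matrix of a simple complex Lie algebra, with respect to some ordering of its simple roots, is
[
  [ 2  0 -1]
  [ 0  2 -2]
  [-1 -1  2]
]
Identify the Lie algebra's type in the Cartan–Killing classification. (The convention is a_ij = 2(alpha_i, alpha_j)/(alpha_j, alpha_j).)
The matrix has rank 3 with 2's on the diagonal. Reading the off-diagonal entries as Dynkin edges (a single edge where a_ij = a_ji = -1; a double or triple edge where a_ij * a_ji = 2 or 3), the diagram is a chain of 3 nodes with a double edge at one end; the terminal node there is the unique long simple root (C_3). One simple-root ordering that puts it in standard form is (alpha_1, alpha_3, alpha_2). So the algebra is type C_3, i.e. sp(6).

C_3 (sp(6))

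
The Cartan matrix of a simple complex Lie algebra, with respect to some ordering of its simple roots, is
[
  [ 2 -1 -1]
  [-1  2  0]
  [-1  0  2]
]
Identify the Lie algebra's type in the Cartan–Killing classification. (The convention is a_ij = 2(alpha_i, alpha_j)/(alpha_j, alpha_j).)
The matrix has rank 3 with 2's on the diagonal. Reading the off-diagonal entries as Dynkin edges (a single edge where a_ij = a_ji = -1; a double or triple edge where a_ij * a_ji = 2 or 3), the diagram is a chain of 3 nodes with single edges (A_3). One simple-root ordering that puts it in standard form is (alpha_3, alpha_1, alpha_2). So the algebra is type A_3, i.e. sl(4).

A_3 (sl(4))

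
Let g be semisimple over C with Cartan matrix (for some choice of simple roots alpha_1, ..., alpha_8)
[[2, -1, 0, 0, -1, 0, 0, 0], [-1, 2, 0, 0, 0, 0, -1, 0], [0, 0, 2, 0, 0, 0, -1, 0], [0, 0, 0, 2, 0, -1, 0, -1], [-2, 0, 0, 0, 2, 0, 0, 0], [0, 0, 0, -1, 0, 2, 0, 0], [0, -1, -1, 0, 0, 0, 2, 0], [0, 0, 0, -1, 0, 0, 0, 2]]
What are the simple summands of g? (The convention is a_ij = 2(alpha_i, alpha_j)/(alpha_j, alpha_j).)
The diagram associated to this matrix has two connected components: the simple roots {alpha_4, alpha_6, alpha_8} form a chain of 3 nodes with single edges (A_3), and {alpha_1, alpha_2, alpha_3, alpha_5, alpha_7} form a chain of 5 nodes with a double edge at one end; the terminal node there is the unique long simple root (C_5). A semisimple Lie algebra decomposes uniquely as the direct sum of simple ideals, one per connected component of its Dynkin diagram, so g ≅ A_3 ⊕ C_5 (dimension 15 + 55 = 70).

A3 ⊕ C5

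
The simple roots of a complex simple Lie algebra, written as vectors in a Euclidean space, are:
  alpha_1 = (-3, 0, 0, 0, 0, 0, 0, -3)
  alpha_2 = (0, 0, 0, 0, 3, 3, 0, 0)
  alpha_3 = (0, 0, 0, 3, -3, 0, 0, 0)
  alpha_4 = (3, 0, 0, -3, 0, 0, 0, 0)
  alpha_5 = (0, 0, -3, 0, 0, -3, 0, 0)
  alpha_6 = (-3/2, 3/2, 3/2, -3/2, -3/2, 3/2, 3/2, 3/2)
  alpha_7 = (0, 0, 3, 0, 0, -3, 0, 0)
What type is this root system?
Compute the Cartan integers a_ij = 2(alpha_i, alpha_j)/(alpha_j, alpha_j); the resulting 7x7 Cartan matrix is
[[2, 0, 0, -1, 0, 0, 0], [0, 2, -1, 0, -1, 0, -1], [0, -1, 2, -1, 0, 0, 0], [-1, 0, -1, 2, 0, 0, 0], [0, -1, 0, 0, 2, -1, 0], [0, 0, 0, 0, -1, 2, 0], [0, -1, 0, 0, 0, 0, 2]].
All simple roots have the same length, so the diagram is simply laced. The associated Dynkin diagram is a chain of 6 nodes with one extra node attached to the third node from one end (E_7), so the type is E_7.

type E_7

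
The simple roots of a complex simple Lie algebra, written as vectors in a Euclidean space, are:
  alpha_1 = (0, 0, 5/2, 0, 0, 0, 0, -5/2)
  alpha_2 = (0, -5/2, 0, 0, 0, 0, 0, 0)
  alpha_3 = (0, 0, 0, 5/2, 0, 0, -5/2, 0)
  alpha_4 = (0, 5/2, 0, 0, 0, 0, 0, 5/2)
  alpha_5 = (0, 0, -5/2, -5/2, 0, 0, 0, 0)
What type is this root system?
Compute the Cartan integers a_ij = 2(alpha_i, alpha_j)/(alpha_j, alpha_j); the resulting 5x5 Cartan matrix is
[[2, 0, 0, -1, -1], [0, 2, 0, -1, 0], [0, 0, 2, 0, -1], [-1, -2, 0, 2, 0], [-1, 0, -1, 0, 2]].
The roots have two lengths (squared-length ratio 2:1); the short ones are alpha_{2}. The associated Dynkin diagram is a chain of 5 nodes with a double edge at one end; the terminal node there is the unique short simple root (B_5), so the type is B_5 (the algebra so(11)).

B_5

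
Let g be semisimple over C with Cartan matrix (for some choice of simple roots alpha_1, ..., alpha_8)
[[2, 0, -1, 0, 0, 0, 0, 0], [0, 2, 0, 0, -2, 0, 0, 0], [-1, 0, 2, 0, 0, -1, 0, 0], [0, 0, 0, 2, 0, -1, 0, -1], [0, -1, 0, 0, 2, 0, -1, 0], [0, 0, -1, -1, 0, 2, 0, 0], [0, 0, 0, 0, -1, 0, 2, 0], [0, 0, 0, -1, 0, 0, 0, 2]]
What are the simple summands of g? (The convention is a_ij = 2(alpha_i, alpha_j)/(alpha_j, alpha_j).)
The diagram associated to this matrix has two connected components: the simple roots {alpha_1, alpha_3, alpha_4, alpha_6, alpha_8} form a chain of 5 nodes with single edges (A_5), and {alpha_2, alpha_5, alpha_7} form a chain of 3 nodes with a double edge at one end; the terminal node there is the unique long simple root (C_3). A semisimple Lie algebra decomposes uniquely as the direct sum of simple ideals, one per connected component of its Dynkin diagram, so g ≅ A_5 ⊕ C_3 (dimension 35 + 21 = 56).

A_5 (sl(6)) + C_3 (sp(6))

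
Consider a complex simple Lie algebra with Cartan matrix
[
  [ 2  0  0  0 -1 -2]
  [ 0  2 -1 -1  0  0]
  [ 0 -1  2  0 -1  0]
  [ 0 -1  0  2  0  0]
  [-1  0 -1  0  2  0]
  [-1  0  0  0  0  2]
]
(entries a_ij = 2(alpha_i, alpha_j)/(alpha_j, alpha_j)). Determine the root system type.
The matrix has rank 6 with 2's on the diagonal. Reading the off-diagonal entries as Dynkin edges (a single edge where a_ij = a_ji = -1; a double or triple edge where a_ij * a_ji = 2 or 3), the diagram is a chain of 6 nodes with a double edge at one end; the terminal node there is the unique short simple root (B_6). One simple-root ordering that puts it in standard form is (alpha_4, alpha_2, alpha_3, alpha_5, alpha_1, alpha_6). So the algebra is type B_6, i.e. so(13).

B_6 (so(13))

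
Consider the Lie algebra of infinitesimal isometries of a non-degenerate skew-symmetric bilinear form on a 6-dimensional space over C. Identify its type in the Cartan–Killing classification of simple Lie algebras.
This is sp(6), which has dimension 6(6+1)/2 = 21 and rank 6/2 = 3. In the classification of classical Lie algebras, the symplectic algebra sp(2n) has type C_n; here n = 3, so the Dynkin diagram is a chain of 3 nodes with a double edge at one end; the terminal node there is the unique long simple root (C_3). Hence the type is C_3.

C_3 (sp(6))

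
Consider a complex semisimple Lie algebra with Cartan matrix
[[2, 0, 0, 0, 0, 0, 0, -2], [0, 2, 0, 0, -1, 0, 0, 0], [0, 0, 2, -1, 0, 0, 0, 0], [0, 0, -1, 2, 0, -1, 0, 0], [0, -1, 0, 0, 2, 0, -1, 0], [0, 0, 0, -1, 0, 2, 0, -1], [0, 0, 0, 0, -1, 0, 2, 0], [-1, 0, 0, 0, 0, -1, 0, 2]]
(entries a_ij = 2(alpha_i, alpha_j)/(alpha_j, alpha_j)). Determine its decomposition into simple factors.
type A_3 + type C_5

The diagram associated to this matrix has two connected components: the simple roots {alpha_2, alpha_5, alpha_7} form a chain of 3 nodes with single edges (A_3), and {alpha_1, alpha_3, alpha_4, alpha_6, alpha_8} form a chain of 5 nodes with a double edge at one end; the terminal node there is the unique long simple root (C_5). A semisimple Lie algebra decomposes uniquely as the direct sum of simple ideals, one per connected component of its Dynkin diagram, so g ≅ A_3 ⊕ C_5 (dimension 15 + 55 = 70).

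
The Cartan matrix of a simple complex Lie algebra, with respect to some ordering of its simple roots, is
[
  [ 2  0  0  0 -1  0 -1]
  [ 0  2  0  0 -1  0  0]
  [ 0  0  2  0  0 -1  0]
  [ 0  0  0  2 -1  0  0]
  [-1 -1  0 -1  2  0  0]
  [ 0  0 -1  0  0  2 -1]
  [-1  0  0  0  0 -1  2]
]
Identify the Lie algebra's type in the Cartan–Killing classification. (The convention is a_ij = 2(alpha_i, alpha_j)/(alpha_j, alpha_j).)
The matrix has rank 7 with 2's on the diagonal. Reading the off-diagonal entries as Dynkin edges (a single edge where a_ij = a_ji = -1; a double or triple edge where a_ij * a_ji = 2 or 3), the diagram is a chain of 5 nodes with a fork of two nodes at one end (D_7). One simple-root ordering that puts it in standard form is (alpha_3, alpha_6, alpha_7, alpha_1, alpha_5, alpha_2, alpha_4). So the algebra is type D_7, i.e. so(14).

D7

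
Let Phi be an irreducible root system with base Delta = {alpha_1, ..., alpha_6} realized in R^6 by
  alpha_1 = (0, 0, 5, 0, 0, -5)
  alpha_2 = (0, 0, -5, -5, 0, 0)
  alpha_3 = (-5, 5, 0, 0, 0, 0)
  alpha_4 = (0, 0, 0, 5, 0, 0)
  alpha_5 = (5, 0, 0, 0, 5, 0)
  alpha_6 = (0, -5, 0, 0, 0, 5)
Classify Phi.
Compute the Cartan integers a_ij = 2(alpha_i, alpha_j)/(alpha_j, alpha_j); the resulting 6x6 Cartan matrix is
[[2, -1, 0, 0, 0, -1], [-1, 2, 0, -2, 0, 0], [0, 0, 2, 0, -1, -1], [0, -1, 0, 2, 0, 0], [0, 0, -1, 0, 2, 0], [-1, 0, -1, 0, 0, 2]].
The roots have two lengths (squared-length ratio 2:1); the short ones are alpha_{4}. The associated Dynkin diagram is a chain of 6 nodes with a double edge at one end; the terminal node there is the unique short simple root (B_6), so the type is B_6 (the algebra so(13)).

B_6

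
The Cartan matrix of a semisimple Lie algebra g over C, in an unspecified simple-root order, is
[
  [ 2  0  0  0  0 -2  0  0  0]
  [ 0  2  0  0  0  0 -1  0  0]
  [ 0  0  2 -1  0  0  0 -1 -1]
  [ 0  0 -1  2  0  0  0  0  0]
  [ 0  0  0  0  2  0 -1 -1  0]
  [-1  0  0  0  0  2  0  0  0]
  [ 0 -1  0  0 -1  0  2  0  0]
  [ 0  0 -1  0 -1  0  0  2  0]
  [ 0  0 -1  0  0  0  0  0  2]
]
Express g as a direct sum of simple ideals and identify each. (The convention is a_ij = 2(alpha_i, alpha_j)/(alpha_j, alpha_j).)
The diagram associated to this matrix has two connected components: the simple roots {alpha_1, alpha_6} form a chain of 2 nodes with a double edge at one end; the terminal node there is the unique short simple root (B_2), and {alpha_2, alpha_3, alpha_4, alpha_5, alpha_7, alpha_8, alpha_9} form a chain of 5 nodes with a fork of two nodes at one end (D_7). A semisimple Lie algebra decomposes uniquely as the direct sum of simple ideals, one per connected component of its Dynkin diagram, so g ≅ B_2 ⊕ D_7 (dimension 10 + 91 = 101).

B_2 (so(5)) + D_7 (so(14))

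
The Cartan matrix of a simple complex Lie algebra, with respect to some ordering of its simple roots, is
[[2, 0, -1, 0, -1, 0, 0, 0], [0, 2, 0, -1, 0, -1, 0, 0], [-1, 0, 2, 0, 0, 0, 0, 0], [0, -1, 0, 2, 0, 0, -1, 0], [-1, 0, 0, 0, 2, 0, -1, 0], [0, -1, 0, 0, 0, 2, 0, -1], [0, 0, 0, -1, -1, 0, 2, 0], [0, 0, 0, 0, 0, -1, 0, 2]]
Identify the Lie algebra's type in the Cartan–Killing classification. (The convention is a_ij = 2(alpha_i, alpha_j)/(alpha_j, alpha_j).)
The matrix has rank 8 with 2's on the diagonal. Reading the off-diagonal entries as Dynkin edges (a single edge where a_ij = a_ji = -1; a double or triple edge where a_ij * a_ji = 2 or 3), the diagram is a chain of 8 nodes with single edges (A_8). One simple-root ordering that puts it in standard form is (alpha_8, alpha_6, alpha_2, alpha_4, alpha_7, alpha_5, alpha_1, alpha_3). So the algebra is type A_8, i.e. sl(9).

A_8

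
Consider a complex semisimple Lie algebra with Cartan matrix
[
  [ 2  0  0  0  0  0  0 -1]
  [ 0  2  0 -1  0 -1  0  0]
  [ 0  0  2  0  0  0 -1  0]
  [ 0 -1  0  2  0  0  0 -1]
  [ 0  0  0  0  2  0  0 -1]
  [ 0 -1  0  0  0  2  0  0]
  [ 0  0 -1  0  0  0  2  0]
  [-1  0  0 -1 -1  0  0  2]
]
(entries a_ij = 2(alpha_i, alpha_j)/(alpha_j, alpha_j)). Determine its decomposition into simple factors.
type A_2 + type D_6

The diagram associated to this matrix has two connected components: the simple roots {alpha_3, alpha_7} form a chain of 2 nodes with single edges (A_2), and {alpha_1, alpha_2, alpha_4, alpha_5, alpha_6, alpha_8} form a chain of 4 nodes with a fork of two nodes at one end (D_6). A semisimple Lie algebra decomposes uniquely as the direct sum of simple ideals, one per connected component of its Dynkin diagram, so g ≅ A_2 ⊕ D_6 (dimension 8 + 66 = 74).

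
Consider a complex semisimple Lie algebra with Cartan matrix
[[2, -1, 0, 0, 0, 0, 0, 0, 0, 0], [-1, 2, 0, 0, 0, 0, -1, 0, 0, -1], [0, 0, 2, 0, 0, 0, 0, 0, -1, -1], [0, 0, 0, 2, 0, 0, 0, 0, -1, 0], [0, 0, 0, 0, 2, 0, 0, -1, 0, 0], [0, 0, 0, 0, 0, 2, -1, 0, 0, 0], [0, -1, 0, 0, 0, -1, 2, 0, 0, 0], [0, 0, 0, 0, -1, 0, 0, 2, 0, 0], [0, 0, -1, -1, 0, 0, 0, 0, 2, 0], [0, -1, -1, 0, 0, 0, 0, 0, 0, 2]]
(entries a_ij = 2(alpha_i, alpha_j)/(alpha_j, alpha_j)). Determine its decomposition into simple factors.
type A_2 + type E_8

The diagram associated to this matrix has two connected components: the simple roots {alpha_5, alpha_8} form a chain of 2 nodes with single edges (A_2), and {alpha_1, alpha_2, alpha_3, alpha_4, alpha_6, alpha_7, alpha_9, alpha_10} form a chain of 7 nodes with one extra node attached to the third node from one end (E_8). A semisimple Lie algebra decomposes uniquely as the direct sum of simple ideals, one per connected component of its Dynkin diagram, so g ≅ A_2 ⊕ E_8 (dimension 8 + 248 = 256).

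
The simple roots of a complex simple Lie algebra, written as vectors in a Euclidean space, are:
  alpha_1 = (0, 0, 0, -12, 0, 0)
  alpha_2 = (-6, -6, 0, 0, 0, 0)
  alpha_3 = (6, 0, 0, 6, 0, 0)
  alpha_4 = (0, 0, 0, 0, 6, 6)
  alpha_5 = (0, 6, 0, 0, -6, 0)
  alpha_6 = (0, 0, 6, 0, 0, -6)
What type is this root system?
C_6

Compute the Cartan integers a_ij = 2(alpha_i, alpha_j)/(alpha_j, alpha_j); the resulting 6x6 Cartan matrix is
[[2, 0, -2, 0, 0, 0], [0, 2, -1, 0, -1, 0], [-1, -1, 2, 0, 0, 0], [0, 0, 0, 2, -1, -1], [0, -1, 0, -1, 2, 0], [0, 0, 0, -1, 0, 2]].
The roots have two lengths (squared-length ratio 2:1); the short ones are alpha_{2,3,4,5,6}. The associated Dynkin diagram is a chain of 6 nodes with a double edge at one end; the terminal node there is the unique long simple root (C_6), so the type is C_6 (the algebra sp(12)).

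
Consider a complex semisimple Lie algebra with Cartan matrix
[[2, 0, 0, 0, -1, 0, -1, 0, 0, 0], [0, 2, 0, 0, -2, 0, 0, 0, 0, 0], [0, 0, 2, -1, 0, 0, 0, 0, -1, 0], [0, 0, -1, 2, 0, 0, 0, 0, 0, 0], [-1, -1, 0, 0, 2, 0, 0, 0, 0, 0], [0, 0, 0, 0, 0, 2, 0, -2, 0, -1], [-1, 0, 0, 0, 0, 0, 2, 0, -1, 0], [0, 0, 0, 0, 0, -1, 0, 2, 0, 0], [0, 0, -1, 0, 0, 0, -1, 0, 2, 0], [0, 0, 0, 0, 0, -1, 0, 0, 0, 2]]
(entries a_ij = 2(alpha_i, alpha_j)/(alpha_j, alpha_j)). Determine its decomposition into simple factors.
The diagram associated to this matrix has two connected components: the simple roots {alpha_6, alpha_8, alpha_10} form a chain of 3 nodes with a double edge at one end; the terminal node there is the unique short simple root (B_3), and {alpha_1, alpha_2, alpha_3, alpha_4, alpha_5, alpha_7, alpha_9} form a chain of 7 nodes with a double edge at one end; the terminal node there is the unique long simple root (C_7). A semisimple Lie algebra decomposes uniquely as the direct sum of simple ideals, one per connected component of its Dynkin diagram, so g ≅ B_3 ⊕ C_7 (dimension 21 + 105 = 126).

B_3 + C_7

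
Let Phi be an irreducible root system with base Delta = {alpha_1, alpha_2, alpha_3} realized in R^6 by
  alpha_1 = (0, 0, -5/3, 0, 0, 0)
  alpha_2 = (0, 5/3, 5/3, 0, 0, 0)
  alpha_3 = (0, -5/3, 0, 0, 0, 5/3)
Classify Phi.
B_3

Compute the Cartan integers a_ij = 2(alpha_i, alpha_j)/(alpha_j, alpha_j); the resulting 3x3 Cartan matrix is
[[2, -1, 0], [-2, 2, -1], [0, -1, 2]].
The roots have two lengths (squared-length ratio 2:1); the short ones are alpha_{1}. The associated Dynkin diagram is a chain of 3 nodes with a double edge at one end; the terminal node there is the unique short simple root (B_3), so the type is B_3 (the algebra so(7)).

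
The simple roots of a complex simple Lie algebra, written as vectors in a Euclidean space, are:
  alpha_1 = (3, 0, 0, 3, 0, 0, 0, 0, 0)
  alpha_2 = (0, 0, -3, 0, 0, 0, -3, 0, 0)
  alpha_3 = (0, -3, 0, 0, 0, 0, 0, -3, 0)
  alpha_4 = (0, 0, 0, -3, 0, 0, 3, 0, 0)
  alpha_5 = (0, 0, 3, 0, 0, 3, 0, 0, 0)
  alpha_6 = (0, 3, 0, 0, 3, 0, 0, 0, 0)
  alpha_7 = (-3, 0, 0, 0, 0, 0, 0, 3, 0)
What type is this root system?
Compute the Cartan integers a_ij = 2(alpha_i, alpha_j)/(alpha_j, alpha_j); the resulting 7x7 Cartan matrix is
[[2, 0, 0, -1, 0, 0, -1], [0, 2, 0, -1, -1, 0, 0], [0, 0, 2, 0, 0, -1, -1], [-1, -1, 0, 2, 0, 0, 0], [0, -1, 0, 0, 2, 0, 0], [0, 0, -1, 0, 0, 2, 0], [-1, 0, -1, 0, 0, 0, 2]].
All simple roots have the same length, so the diagram is simply laced. The associated Dynkin diagram is a chain of 7 nodes with single edges (A_7), so the type is A_7 (the algebra sl(8)).

A_7 (sl(8))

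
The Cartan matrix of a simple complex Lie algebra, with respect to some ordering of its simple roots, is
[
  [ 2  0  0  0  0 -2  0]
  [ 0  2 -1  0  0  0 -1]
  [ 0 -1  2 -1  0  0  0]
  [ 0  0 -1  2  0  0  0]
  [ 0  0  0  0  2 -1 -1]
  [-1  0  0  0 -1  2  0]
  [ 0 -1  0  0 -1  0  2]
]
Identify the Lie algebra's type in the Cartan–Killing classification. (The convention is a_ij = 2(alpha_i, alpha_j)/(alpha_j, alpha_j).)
The matrix has rank 7 with 2's on the diagonal. Reading the off-diagonal entries as Dynkin edges (a single edge where a_ij = a_ji = -1; a double or triple edge where a_ij * a_ji = 2 or 3), the diagram is a chain of 7 nodes with a double edge at one end; the terminal node there is the unique long simple root (C_7). One simple-root ordering that puts it in standard form is (alpha_4, alpha_3, alpha_2, alpha_7, alpha_5, alpha_6, alpha_1). So the algebra is type C_7, i.e. sp(14).

C7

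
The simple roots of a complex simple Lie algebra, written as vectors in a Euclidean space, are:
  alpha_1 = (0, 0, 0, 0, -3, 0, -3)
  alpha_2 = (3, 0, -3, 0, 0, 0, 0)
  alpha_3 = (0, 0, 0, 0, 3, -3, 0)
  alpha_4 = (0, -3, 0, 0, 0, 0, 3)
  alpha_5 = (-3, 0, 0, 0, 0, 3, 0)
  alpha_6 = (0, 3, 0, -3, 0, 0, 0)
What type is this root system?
Compute the Cartan integers a_ij = 2(alpha_i, alpha_j)/(alpha_j, alpha_j); the resulting 6x6 Cartan matrix is
[[2, 0, -1, -1, 0, 0], [0, 2, 0, 0, -1, 0], [-1, 0, 2, 0, -1, 0], [-1, 0, 0, 2, 0, -1], [0, -1, -1, 0, 2, 0], [0, 0, 0, -1, 0, 2]].
All simple roots have the same length, so the diagram is simply laced. The associated Dynkin diagram is a chain of 6 nodes with single edges (A_6), so the type is A_6 (the algebra sl(7)).

A6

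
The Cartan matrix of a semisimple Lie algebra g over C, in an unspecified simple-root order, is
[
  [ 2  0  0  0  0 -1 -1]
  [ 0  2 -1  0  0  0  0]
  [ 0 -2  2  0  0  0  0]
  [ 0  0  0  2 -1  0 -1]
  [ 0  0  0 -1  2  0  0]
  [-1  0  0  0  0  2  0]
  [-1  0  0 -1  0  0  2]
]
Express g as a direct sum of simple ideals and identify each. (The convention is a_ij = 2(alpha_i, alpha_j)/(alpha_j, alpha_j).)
The diagram associated to this matrix has two connected components: the simple roots {alpha_1, alpha_4, alpha_5, alpha_6, alpha_7} form a chain of 5 nodes with single edges (A_5), and {alpha_2, alpha_3} form a chain of 2 nodes with a double edge at one end; the terminal node there is the unique short simple root (B_2). A semisimple Lie algebra decomposes uniquely as the direct sum of simple ideals, one per connected component of its Dynkin diagram, so g ≅ A_5 ⊕ B_2 (dimension 35 + 10 = 45).

A5 + B2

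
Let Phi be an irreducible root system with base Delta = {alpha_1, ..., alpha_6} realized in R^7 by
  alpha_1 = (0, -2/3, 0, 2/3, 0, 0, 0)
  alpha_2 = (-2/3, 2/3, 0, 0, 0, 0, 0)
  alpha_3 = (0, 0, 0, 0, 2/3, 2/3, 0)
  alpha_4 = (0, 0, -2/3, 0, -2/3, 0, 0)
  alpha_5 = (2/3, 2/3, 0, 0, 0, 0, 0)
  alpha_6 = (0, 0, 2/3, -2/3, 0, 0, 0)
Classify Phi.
D6

Compute the Cartan integers a_ij = 2(alpha_i, alpha_j)/(alpha_j, alpha_j); the resulting 6x6 Cartan matrix is
[[2, -1, 0, 0, -1, -1], [-1, 2, 0, 0, 0, 0], [0, 0, 2, -1, 0, 0], [0, 0, -1, 2, 0, -1], [-1, 0, 0, 0, 2, 0], [-1, 0, 0, -1, 0, 2]].
All simple roots have the same length, so the diagram is simply laced. The associated Dynkin diagram is a chain of 4 nodes with a fork of two nodes at one end (D_6), so the type is D_6 (the algebra so(12)).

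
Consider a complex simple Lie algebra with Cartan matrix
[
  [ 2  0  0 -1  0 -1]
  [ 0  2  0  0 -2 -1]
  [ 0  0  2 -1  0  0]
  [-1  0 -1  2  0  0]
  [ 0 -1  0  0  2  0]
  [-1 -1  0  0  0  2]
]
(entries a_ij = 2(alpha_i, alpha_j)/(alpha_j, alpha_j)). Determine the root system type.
The matrix has rank 6 with 2's on the diagonal. Reading the off-diagonal entries as Dynkin edges (a single edge where a_ij = a_ji = -1; a double or triple edge where a_ij * a_ji = 2 or 3), the diagram is a chain of 6 nodes with a double edge at one end; the terminal node there is the unique short simple root (B_6). One simple-root ordering that puts it in standard form is (alpha_3, alpha_4, alpha_1, alpha_6, alpha_2, alpha_5). So the algebra is type B_6, i.e. so(13).

B_6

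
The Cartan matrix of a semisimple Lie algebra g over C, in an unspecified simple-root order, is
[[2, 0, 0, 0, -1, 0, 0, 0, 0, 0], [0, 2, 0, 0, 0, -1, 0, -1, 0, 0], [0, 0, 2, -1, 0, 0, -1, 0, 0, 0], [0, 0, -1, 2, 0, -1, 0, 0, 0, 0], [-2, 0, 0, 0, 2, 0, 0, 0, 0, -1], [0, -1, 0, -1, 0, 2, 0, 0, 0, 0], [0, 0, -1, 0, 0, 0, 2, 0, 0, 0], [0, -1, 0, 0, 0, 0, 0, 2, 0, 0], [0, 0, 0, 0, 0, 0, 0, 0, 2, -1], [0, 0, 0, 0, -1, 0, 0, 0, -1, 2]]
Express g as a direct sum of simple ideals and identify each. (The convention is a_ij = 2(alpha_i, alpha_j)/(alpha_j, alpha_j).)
The diagram associated to this matrix has two connected components: the simple roots {alpha_2, alpha_3, alpha_4, alpha_6, alpha_7, alpha_8} form a chain of 6 nodes with single edges (A_6), and {alpha_1, alpha_5, alpha_9, alpha_10} form a chain of 4 nodes with a double edge at one end; the terminal node there is the unique short simple root (B_4). A semisimple Lie algebra decomposes uniquely as the direct sum of simple ideals, one per connected component of its Dynkin diagram, so g ≅ A_6 ⊕ B_4 (dimension 48 + 36 = 84).

type A_6 ⊕ type B_4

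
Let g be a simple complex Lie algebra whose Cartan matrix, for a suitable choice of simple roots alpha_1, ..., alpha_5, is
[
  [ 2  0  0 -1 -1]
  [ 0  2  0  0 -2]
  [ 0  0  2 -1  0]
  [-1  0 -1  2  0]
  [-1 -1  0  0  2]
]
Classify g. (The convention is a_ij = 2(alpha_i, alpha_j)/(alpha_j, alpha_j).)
The matrix has rank 5 with 2's on the diagonal. Reading the off-diagonal entries as Dynkin edges (a single edge where a_ij = a_ji = -1; a double or triple edge where a_ij * a_ji = 2 or 3), the diagram is a chain of 5 nodes with a double edge at one end; the terminal node there is the unique long simple root (C_5). One simple-root ordering that puts it in standard form is (alpha_3, alpha_4, alpha_1, alpha_5, alpha_2). So the algebra is type C_5, i.e. sp(10).

type C_5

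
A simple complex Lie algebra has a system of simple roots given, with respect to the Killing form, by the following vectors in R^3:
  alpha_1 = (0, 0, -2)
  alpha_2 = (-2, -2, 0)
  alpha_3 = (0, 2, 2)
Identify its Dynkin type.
B3

Compute the Cartan integers a_ij = 2(alpha_i, alpha_j)/(alpha_j, alpha_j); the resulting 3x3 Cartan matrix is
[[2, 0, -1], [0, 2, -1], [-2, -1, 2]].
The roots have two lengths (squared-length ratio 2:1); the short ones are alpha_{1}. The associated Dynkin diagram is a chain of 3 nodes with a double edge at one end; the terminal node there is the unique short simple root (B_3), so the type is B_3 (the algebra so(7)).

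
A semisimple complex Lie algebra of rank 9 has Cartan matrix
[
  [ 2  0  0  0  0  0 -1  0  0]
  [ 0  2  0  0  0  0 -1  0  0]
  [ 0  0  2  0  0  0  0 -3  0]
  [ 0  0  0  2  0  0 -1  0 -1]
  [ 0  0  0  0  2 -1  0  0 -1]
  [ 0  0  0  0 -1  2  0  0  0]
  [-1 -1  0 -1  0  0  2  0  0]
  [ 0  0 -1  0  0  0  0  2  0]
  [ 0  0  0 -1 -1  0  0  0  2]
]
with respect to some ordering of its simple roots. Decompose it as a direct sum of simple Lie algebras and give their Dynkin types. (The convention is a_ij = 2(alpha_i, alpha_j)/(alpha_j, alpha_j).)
D7 + G2

The diagram associated to this matrix has two connected components: the simple roots {alpha_1, alpha_2, alpha_4, alpha_5, alpha_6, alpha_7, alpha_9} form a chain of 5 nodes with a fork of two nodes at one end (D_7), and {alpha_3, alpha_8} form two nodes joined by a triple edge (G_2). A semisimple Lie algebra decomposes uniquely as the direct sum of simple ideals, one per connected component of its Dynkin diagram, so g ≅ D_7 ⊕ G_2 (dimension 91 + 14 = 105).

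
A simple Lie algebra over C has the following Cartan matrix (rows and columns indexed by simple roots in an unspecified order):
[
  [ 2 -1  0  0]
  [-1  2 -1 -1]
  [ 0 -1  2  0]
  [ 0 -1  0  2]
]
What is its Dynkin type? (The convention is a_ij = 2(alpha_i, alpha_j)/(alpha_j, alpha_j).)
The matrix has rank 4 with 2's on the diagonal. Reading the off-diagonal entries as Dynkin edges (a single edge where a_ij = a_ji = -1; a double or triple edge where a_ij * a_ji = 2 or 3), the diagram is a chain of 2 nodes with a fork of two nodes at one end (D_4). One simple-root ordering that puts it in standard form is (alpha_4, alpha_2, alpha_3, alpha_1). So the algebra is type D_4, i.e. so(8).

D_4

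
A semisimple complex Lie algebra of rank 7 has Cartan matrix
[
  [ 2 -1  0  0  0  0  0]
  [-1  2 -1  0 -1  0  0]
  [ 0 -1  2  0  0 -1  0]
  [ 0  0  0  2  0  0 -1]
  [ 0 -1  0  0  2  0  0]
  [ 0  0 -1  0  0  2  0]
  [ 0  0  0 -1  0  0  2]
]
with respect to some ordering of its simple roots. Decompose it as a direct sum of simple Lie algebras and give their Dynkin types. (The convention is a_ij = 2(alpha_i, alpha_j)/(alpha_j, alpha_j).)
The diagram associated to this matrix has two connected components: the simple roots {alpha_4, alpha_7} form a chain of 2 nodes with single edges (A_2), and {alpha_1, alpha_2, alpha_3, alpha_5, alpha_6} form a chain of 3 nodes with a fork of two nodes at one end (D_5). A semisimple Lie algebra decomposes uniquely as the direct sum of simple ideals, one per connected component of its Dynkin diagram, so g ≅ A_2 ⊕ D_5 (dimension 8 + 45 = 53).

A2 + D5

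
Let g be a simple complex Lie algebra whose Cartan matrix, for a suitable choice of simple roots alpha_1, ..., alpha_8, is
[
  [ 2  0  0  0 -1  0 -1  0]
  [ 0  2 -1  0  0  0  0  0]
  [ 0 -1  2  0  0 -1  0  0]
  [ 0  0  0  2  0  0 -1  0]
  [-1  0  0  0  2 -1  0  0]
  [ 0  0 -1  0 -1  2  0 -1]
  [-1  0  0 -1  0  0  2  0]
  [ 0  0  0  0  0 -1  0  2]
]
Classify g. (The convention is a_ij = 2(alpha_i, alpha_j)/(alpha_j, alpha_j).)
type E_8

The matrix has rank 8 with 2's on the diagonal. Reading the off-diagonal entries as Dynkin edges (a single edge where a_ij = a_ji = -1; a double or triple edge where a_ij * a_ji = 2 or 3), the diagram is a chain of 7 nodes with one extra node attached to the third node from one end (E_8). One simple-root ordering that puts it in standard form is (alpha_2, alpha_8, alpha_3, alpha_6, alpha_5, alpha_1, alpha_7, alpha_4). So the algebra is type E_8.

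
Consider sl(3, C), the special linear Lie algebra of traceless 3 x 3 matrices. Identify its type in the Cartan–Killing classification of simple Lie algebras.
A2

This is sl(3), which has dimension 3^2 - 1 = 8 and rank 3 - 1 = 2 (a Cartan subalgebra is the diagonal traceless matrices). In the classification of classical Lie algebras, the special linear algebra sl(n+1) has type A_n; here n = 2, so the Dynkin diagram is a chain of 2 nodes with single edges (A_2). Hence the type is A_2.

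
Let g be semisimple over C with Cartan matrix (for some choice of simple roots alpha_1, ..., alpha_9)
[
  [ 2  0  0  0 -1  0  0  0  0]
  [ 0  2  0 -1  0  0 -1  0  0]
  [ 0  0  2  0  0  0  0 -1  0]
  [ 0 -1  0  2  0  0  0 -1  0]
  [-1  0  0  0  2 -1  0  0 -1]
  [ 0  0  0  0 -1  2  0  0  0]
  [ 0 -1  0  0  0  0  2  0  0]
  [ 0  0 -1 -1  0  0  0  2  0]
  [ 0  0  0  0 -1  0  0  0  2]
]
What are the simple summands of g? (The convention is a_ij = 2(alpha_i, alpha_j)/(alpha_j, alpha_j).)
A_5 (sl(6)) ⊕ D_4 (so(8))

The diagram associated to this matrix has two connected components: the simple roots {alpha_2, alpha_3, alpha_4, alpha_7, alpha_8} form a chain of 5 nodes with single edges (A_5), and {alpha_1, alpha_5, alpha_6, alpha_9} form a chain of 2 nodes with a fork of two nodes at one end (D_4). A semisimple Lie algebra decomposes uniquely as the direct sum of simple ideals, one per connected component of its Dynkin diagram, so g ≅ A_5 ⊕ D_4 (dimension 35 + 28 = 63).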